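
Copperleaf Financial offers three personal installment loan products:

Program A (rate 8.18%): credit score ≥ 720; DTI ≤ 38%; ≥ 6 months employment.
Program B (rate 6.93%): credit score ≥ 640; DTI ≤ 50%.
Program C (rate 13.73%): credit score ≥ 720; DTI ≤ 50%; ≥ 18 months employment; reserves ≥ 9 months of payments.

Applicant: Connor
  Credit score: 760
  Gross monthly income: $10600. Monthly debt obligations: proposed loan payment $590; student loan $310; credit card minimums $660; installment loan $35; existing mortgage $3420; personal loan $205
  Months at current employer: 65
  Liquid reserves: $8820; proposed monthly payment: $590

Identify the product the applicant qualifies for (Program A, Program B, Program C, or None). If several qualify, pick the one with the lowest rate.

Total debts = (590 + 310 + 660 + 35 + 3,420 + 205) = 5,220; DTI = 5,220/10,600 = 49.2%.
Reserves = 8,820/590 = 14.9 months.
Program A: score 760 ≥ 720; DTI 49.2% > 38%; employment 65 ≥ 6 mo → does not qualify.
Program B: score 760 ≥ 640; DTI 49.2% ≤ 50% → qualifies.
Program C: score 760 ≥ 720; DTI 49.2% ≤ 50%; employment 65 ≥ 18 mo; reserves 14.9 ≥ 9 mo → qualifies.
Qualifying: Program B, Program C. Lowest rate is 6.93% → Program B.

Program B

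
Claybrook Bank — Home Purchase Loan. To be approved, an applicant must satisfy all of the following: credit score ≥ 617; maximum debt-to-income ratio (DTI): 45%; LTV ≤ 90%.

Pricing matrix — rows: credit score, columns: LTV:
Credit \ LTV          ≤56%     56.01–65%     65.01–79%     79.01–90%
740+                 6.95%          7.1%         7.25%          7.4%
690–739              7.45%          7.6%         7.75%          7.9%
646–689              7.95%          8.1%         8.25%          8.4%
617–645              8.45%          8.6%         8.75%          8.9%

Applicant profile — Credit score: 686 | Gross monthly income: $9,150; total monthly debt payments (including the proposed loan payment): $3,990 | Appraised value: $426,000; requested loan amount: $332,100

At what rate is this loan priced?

8.25%

Credit score 686 ≥ 617; Debt-to-income = 3,990/9,150 = 43.6% — meets 45% limit
LTV = 332,100/426,000 = 78% ≤ 90%
Credit 686 → row 646–689; LTV 78% → column 65.01–79%. Grid cell → 8.25%.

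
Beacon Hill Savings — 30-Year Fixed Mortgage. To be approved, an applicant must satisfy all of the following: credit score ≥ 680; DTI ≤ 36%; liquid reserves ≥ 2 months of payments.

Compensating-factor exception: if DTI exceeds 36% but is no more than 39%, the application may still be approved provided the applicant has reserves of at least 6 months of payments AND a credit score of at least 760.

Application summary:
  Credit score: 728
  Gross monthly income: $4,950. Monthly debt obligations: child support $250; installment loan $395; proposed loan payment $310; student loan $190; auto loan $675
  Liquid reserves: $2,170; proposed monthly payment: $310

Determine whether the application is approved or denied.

Credit score 728 ≥ 680 (meets base)
Total debts = (250 + 395 + 310 + 190 + 675) = 1,820. DTI = 1,820/4,950 = 36.8% > 36% — standard DTI limit exceeded.
Reserves: 2,170 ÷ 310 = 7.0 months (meets 2-month minimum)
DTI 36.8% is within the 36%–39% exception band; checking compensating factors.
Reserves 7.0 ≥ 6 months; credit score 728 < 760.
Override conditions not both satisfied; exception does not apply.

Denied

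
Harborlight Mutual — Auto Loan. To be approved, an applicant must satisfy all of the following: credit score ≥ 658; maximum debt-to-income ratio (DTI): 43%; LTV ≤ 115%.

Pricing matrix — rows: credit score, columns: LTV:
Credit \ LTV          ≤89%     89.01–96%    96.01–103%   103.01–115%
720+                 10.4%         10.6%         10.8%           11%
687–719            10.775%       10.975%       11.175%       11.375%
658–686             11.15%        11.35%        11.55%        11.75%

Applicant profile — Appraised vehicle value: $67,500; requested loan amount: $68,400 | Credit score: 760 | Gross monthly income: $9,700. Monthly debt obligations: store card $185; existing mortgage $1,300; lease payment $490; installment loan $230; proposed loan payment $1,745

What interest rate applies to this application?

10.8%

Credit score 760 ≥ 658; Total monthly debts = (185 + 1,300 + 490 + 230 + 1,745) = 3,950. DTI: 3,950 ÷ 9,700 = 40.7%, within the 43% cap
Loan-to-value = 68,400/67,500 = 101.3% — pass (115% max)
Score 760 is in the 720+ band; LTV 101.3% is in the 96.01–103% band → 10.8%.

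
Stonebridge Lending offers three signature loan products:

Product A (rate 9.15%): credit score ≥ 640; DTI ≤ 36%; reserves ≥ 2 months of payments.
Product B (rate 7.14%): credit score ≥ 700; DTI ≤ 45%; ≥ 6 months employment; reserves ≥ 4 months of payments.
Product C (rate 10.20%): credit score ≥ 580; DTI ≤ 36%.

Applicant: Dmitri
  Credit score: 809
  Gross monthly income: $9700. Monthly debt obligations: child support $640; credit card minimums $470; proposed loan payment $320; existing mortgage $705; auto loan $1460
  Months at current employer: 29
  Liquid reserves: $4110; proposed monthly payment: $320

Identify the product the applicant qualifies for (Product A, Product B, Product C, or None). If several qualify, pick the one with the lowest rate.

Total debts = (640 + 470 + 320 + 705 + 1,460) = 3,595; DTI = 3,595/9,700 = 37.1%.
Reserves = 4,110/320 = 12.8 months.
Product A: score 809 ≥ 640; DTI 37.1% > 36%; reserves 12.8 ≥ 2 mo → does not qualify.
Product B: score 809 ≥ 700; DTI 37.1% ≤ 45%; employment 29 ≥ 6 mo; reserves 12.8 ≥ 4 mo → qualifies.
Product C: score 809 ≥ 580; DTI 37.1% > 36% → does not qualify.

Product B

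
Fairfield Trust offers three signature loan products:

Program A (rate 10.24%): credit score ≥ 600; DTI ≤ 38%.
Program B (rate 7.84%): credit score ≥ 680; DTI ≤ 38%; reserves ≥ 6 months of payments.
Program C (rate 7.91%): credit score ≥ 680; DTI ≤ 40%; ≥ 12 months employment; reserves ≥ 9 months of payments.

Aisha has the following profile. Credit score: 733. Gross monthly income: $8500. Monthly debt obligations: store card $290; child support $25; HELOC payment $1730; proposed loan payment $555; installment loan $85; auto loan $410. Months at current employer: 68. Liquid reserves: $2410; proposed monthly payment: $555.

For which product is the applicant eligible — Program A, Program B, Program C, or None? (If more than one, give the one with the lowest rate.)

Total debts = (290 + 25 + 1,730 + 555 + 85 + 410) = 3,095; DTI = 3,095/8,500 = 36.4%.
Reserves = 2,410/555 = 4.3 months.
Program A: score 733 ≥ 600; DTI 36.4% ≤ 38% → qualifies.
Program B: score 733 ≥ 680; DTI 36.4% ≤ 38%; reserves 4.3 < 6 mo → does not qualify.
Program C: score 733 ≥ 680; DTI 36.4% ≤ 40%; employment 68 ≥ 12 mo; reserves 4.3 < 9 mo → does not qualify.

Program A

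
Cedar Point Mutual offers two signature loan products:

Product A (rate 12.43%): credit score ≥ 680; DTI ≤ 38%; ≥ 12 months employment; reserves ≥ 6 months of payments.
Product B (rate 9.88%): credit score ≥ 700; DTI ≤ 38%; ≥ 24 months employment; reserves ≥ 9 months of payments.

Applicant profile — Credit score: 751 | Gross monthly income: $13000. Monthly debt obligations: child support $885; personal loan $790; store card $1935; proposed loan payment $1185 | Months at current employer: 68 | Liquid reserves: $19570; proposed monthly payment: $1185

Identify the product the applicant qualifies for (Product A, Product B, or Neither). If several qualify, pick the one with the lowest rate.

Product B

Total debts = (885 + 790 + 1,935 + 1,185) = 4,795; DTI = 4,795/13,000 = 36.9%.
Reserves = 19,570/1,185 = 16.5 months.
Product A: score 751 ≥ 680; DTI 36.9% ≤ 38%; employment 68 ≥ 12 mo; reserves 16.5 ≥ 6 mo → qualifies.
Product B: score 751 ≥ 700; DTI 36.9% ≤ 38%; employment 68 ≥ 24 mo; reserves 16.5 ≥ 9 mo → qualifies.
Qualifying: Product A, Product B. Lowest rate is 9.88% → Product B.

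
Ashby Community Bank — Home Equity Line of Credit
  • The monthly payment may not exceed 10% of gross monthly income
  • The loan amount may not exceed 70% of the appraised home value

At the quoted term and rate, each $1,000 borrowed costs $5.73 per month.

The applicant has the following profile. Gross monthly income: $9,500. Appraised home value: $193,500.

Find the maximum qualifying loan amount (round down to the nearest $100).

Payment cap: 10% × $9,500 = $950/month.
At $5.73 per $1,000, that supports 950/5.73 × 1,000 ≈ $165,794 → $165,700.
LTV cap: 70% × $193,500 = $135,450 → $135,400.
Binding constraint: loan-to-value.

$135,400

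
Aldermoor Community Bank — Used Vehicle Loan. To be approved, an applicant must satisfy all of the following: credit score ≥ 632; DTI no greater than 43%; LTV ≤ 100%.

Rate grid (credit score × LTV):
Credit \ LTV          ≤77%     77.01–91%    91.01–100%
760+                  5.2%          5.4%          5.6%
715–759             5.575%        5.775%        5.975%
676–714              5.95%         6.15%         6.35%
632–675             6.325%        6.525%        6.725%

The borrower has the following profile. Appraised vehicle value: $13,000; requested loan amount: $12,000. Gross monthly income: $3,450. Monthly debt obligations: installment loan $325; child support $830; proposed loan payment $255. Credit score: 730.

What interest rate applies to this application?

Credit score 730 ≥ 632; Total monthly debts = (325 + 830 + 255) = 1,410. DTI = 1,410/3,450 = 40.9% ≤ 43%
Loan-to-value = 12,000/13,000 = 92.3% — pass (100% max)
Row: 730 falls in 715–759. Column: 92.3% falls in 91.01–100%. Rate = 5.975%.

5.975%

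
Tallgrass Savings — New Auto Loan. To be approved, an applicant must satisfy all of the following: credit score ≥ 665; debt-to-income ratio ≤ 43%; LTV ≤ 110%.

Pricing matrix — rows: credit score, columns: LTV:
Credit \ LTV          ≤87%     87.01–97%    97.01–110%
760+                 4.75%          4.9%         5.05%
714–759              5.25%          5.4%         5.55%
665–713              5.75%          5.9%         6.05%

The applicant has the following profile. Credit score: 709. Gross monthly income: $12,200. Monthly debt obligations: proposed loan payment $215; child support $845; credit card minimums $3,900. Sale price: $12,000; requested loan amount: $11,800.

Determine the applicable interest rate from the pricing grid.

6.05%

Credit score 709 ≥ 665; Total monthly debts = (215 + 845 + 3,900) = 4,960. Debt-to-income = 4,960/12,200 = 40.7% — meets 43% limit
Loan-to-value = 11,800/12,000 = 98.3% — pass (110% max)
Score 709 is in the 665–713 band; LTV 98.3% is in the 97.01–110% band → 6.05%.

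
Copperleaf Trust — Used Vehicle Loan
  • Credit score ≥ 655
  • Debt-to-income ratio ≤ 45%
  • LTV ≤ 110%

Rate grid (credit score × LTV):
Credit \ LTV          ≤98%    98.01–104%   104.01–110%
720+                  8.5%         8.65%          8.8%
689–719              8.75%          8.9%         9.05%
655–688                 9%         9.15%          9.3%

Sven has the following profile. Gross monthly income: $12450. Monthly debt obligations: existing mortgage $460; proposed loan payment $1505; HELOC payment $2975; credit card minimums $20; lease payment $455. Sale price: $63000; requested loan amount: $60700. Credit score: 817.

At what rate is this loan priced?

Credit score 817 ≥ 655; Total monthly debts = (460 + 1,505 + 2,975 + 20 + 455) = 5,415. Debt-to-income = 5,415/12,450 = 43.5% — meets 45% limit
Loan-to-value = 60,700/63,000 = 96.3% — pass (110% max)
Credit 817 → row 720+; LTV 96.3% → column ≤98%. Grid cell → 8.5%.

8.5%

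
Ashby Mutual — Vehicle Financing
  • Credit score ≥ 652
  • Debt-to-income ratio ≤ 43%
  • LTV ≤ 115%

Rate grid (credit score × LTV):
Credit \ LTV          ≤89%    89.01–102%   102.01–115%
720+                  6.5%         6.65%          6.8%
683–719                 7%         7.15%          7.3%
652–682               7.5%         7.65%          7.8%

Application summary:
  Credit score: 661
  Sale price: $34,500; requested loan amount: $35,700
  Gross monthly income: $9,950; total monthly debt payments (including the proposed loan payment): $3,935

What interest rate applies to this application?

Credit score 661 ≥ 652; DTI: 3,935 ÷ 9,950 = 39.5%, within the 43% cap
LTV: 35,700 ÷ 34,500 = 103.5%, within 115% cap
Credit 661 → row 652–682; LTV 103.5% → column 102.01–115%. Grid cell → 7.8%.

7.8%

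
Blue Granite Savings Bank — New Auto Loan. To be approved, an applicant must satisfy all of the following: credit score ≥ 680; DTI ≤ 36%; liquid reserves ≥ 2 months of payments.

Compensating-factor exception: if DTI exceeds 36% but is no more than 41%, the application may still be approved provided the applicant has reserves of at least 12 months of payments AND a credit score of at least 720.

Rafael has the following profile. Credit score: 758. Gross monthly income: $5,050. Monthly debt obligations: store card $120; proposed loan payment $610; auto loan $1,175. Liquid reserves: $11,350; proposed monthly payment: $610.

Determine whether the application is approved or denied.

Credit score 758 ≥ 680 (meets base)
Total debts = (120 + 610 + 1,175) = 1,905. DTI = 1,905/5,050 = 37.7% > 36% — standard DTI limit exceeded.
Reserves = 11,350/610 = 18.6 months ≥ 2
DTI 37.7% is within the 36%–41% exception band; checking compensating factors.
Reserves 18.6 ≥ 12 months; credit score 758 ≥ 720.
Both override conditions satisfied; DTI exception granted.

Approved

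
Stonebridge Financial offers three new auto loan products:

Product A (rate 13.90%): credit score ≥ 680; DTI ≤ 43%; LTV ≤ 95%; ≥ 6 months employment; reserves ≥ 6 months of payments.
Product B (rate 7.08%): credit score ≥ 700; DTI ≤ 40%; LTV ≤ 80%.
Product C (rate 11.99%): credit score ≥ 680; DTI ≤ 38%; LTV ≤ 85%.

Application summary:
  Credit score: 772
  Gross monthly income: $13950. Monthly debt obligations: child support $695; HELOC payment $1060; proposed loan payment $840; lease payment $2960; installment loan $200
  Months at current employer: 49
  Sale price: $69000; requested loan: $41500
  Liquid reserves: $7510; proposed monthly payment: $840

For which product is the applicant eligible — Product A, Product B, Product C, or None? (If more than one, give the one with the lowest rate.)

Product A

Total debts = (695 + 1,060 + 840 + 2,960 + 200) = 5,755; DTI = 5,755/13,950 = 41.3%.
LTV = 41,500/69,000 = 60.1%.
Reserves = 7,510/840 = 8.9 months.
Product A: score 772 ≥ 680; DTI 41.3% ≤ 43%; LTV 60.1% ≤ 95%; employment 49 ≥ 6 mo; reserves 8.9 ≥ 6 mo → qualifies.
Product B: score 772 ≥ 700; DTI 41.3% > 40%; LTV 60.1% ≤ 80% → does not qualify.
Product C: score 772 ≥ 680; DTI 41.3% > 38%; LTV 60.1% ≤ 85% → does not qualify.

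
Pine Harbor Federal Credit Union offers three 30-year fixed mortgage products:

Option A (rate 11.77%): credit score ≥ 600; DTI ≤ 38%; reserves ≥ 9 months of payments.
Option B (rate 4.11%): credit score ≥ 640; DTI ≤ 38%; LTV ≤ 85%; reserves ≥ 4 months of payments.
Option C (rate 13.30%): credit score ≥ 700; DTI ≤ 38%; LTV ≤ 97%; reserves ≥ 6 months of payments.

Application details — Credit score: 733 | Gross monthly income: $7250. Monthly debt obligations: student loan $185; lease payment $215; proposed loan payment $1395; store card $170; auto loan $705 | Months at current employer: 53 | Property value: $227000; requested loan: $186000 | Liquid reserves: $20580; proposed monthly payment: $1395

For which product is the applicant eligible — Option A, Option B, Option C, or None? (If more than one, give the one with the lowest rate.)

Total debts = (185 + 215 + 1,395 + 170 + 705) = 2,670; DTI = 2,670/7,250 = 36.8%.
LTV = 186,000/227,000 = 81.9%.
Reserves = 20,580/1,395 = 14.8 months.
Option A: score 733 ≥ 600; DTI 36.8% ≤ 38%; reserves 14.8 ≥ 9 mo → qualifies.
Option B: score 733 ≥ 640; DTI 36.8% ≤ 38%; LTV 81.9% ≤ 85%; reserves 14.8 ≥ 4 mo → qualifies.
Option C: score 733 ≥ 700; DTI 36.8% ≤ 38%; LTV 81.9% ≤ 97%; reserves 14.8 ≥ 6 mo → qualifies.
Qualifying: Option A, Option B, Option C. Lowest rate is 4.11% → Option B.

Option B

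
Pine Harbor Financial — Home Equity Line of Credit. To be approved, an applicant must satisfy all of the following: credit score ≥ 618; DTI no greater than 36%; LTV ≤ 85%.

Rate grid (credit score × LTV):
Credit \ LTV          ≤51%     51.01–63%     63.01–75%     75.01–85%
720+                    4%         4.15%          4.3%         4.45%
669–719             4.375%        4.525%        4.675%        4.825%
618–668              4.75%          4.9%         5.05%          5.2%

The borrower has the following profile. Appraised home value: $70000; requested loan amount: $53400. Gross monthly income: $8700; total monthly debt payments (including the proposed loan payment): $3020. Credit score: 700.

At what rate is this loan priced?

4.825%

Credit score 700 ≥ 618; Debt-to-income = 3,020/8,700 = 34.7% — meets 36% limit
Loan-to-value = 53,400/70,000 = 76.3% — pass (85% max)
Score 700 is in the 669–719 band; LTV 76.3% is in the 75.01–85% band → 4.825%.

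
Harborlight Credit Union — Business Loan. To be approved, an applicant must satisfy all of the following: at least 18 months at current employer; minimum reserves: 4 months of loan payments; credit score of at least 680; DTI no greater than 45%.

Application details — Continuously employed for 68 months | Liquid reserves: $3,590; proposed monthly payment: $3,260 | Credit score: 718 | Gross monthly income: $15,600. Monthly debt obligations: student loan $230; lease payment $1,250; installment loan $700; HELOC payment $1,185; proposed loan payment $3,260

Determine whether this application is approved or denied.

Denied

Employment 68 ≥ 18 months
Liquid reserves cover 3,590/3,260 = 1.1 months — < 4 required
Credit score 718 ≥ 680 (meets)
Total monthly debts = (230 + 1,250 + 700 + 1,185 + 3,260) = 6,625. DTI = 6,625/15,600 = 42.5% ≤ 45%
Fails on reserves.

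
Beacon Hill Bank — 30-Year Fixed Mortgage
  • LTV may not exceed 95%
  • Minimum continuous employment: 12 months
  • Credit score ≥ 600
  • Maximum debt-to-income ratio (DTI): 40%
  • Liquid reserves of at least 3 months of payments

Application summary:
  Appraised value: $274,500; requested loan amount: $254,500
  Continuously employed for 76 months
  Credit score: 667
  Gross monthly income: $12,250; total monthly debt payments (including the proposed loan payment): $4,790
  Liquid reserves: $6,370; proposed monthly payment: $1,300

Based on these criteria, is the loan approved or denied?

Approved

LTV: 254,500 ÷ 274,500 = 92.7%, within 95% cap
Employment 76 ≥ 12 months
Credit score 667 ≥ 600 (meets)
DTI: 4,790 ÷ 12,250 = 39.1%, within the 40% cap
Reserves = 6,370/1,300 = 4.9 months ≥ 3
All criteria satisfied.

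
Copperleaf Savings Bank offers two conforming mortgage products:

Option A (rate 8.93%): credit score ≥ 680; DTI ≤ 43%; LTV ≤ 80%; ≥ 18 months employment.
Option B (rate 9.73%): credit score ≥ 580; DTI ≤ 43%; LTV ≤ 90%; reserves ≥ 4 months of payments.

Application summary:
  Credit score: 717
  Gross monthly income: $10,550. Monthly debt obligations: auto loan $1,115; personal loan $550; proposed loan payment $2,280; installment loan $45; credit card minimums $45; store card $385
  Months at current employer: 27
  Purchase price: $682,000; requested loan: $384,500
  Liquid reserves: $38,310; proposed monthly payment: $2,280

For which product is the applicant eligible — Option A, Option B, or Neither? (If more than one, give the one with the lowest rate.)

Total debts = (1,115 + 550 + 2,280 + 45 + 45 + 385) = 4,420; DTI = 4,420/10,550 = 41.9%.
LTV = 384,500/682,000 = 56.4%.
Reserves = 38,310/2,280 = 16.8 months.
Option A: score 717 ≥ 680; DTI 41.9% ≤ 43%; LTV 56.4% ≤ 80%; employment 27 ≥ 18 mo → qualifies.
Option B: score 717 ≥ 580; DTI 41.9% ≤ 43%; LTV 56.4% ≤ 90%; reserves 16.8 ≥ 4 mo → qualifies.
Qualifying: Option A, Option B. Lowest rate is 8.93% → Option A.

Option A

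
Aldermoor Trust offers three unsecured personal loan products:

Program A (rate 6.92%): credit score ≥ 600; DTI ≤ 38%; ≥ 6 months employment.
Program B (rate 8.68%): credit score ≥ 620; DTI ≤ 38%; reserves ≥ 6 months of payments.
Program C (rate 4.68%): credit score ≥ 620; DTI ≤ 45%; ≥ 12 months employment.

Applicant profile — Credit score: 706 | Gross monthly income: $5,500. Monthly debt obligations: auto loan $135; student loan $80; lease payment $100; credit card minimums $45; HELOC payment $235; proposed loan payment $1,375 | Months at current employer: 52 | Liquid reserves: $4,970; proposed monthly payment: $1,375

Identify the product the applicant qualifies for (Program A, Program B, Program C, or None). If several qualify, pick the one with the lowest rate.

Total debts = (135 + 80 + 100 + 45 + 235 + 1,375) = 1,970; DTI = 1,970/5,500 = 35.8%.
Reserves = 4,970/1,375 = 3.6 months.
Program A: score 706 ≥ 600; DTI 35.8% ≤ 38%; employment 52 ≥ 6 mo → qualifies.
Program B: score 706 ≥ 620; DTI 35.8% ≤ 38%; reserves 3.6 < 6 mo → does not qualify.
Program C: score 706 ≥ 620; DTI 35.8% ≤ 45%; employment 52 ≥ 12 mo → qualifies.
Qualifying: Program A, Program C. Lowest rate is 4.68% → Program C.

Program C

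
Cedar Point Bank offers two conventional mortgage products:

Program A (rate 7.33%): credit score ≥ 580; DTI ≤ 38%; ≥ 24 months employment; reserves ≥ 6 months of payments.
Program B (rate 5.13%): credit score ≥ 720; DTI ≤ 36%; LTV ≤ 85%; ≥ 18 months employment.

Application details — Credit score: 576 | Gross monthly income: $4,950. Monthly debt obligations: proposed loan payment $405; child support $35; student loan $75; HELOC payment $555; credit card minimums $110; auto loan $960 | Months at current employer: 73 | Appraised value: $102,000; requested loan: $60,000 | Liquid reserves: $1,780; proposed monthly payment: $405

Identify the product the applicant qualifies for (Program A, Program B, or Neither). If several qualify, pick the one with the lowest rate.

Total debts = (405 + 35 + 75 + 555 + 110 + 960) = 2,140; DTI = 2,140/4,950 = 43.2%.
LTV = 60,000/102,000 = 58.8%.
Reserves = 1,780/405 = 4.4 months.
Program A: score 576 < 580; DTI 43.2% > 38%; employment 73 ≥ 24 mo; reserves 4.4 < 6 mo → does not qualify.
Program B: score 576 < 720; DTI 43.2% > 36%; LTV 58.8% ≤ 85%; employment 73 ≥ 18 mo → does not qualify.

Neither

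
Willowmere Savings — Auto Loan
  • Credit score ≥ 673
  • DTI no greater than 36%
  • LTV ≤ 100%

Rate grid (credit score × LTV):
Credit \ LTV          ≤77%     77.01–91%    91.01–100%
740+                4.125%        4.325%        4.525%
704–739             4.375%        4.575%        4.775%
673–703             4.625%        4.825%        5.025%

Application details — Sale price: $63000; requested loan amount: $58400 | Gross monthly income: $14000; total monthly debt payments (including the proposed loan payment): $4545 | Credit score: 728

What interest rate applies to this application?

4.775%

Credit score 728 ≥ 673; DTI = 4,545/14,000 = 32.5% ≤ 36%
Loan-to-value = 58,400/63,000 = 92.7% — pass (100% max)
Credit 728 → row 704–739; LTV 92.7% → column 91.01–100%. Grid cell → 4.775%.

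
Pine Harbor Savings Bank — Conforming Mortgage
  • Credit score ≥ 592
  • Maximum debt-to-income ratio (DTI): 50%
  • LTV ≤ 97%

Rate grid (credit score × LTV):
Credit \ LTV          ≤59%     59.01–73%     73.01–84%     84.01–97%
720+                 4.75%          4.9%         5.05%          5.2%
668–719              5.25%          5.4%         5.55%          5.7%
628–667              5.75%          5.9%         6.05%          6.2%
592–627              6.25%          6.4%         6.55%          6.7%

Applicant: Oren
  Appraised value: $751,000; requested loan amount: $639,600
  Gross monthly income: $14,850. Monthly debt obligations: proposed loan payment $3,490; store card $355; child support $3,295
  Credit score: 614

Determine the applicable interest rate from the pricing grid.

6.7%

Credit score 614 ≥ 592; Total monthly debts = (3,490 + 355 + 3,295) = 7,140. DTI = 7,140/14,850 = 48.1% ≤ 50%
LTV: 639,600 ÷ 751,000 = 85.2%, within 97% cap
Row: 614 falls in 592–627. Column: 85.2% falls in 84.01–97%. Rate = 6.7%.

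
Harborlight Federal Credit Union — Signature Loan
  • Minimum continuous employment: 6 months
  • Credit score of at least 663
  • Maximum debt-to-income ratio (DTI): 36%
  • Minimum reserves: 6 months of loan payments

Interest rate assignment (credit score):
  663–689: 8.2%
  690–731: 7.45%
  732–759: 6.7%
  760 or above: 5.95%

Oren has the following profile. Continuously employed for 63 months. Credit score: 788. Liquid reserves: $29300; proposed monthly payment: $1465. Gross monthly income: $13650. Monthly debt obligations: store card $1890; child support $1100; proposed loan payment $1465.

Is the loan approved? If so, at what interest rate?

Approved at 5.95%

Credit score 788 ≥ 663 (meets minimum)
Total monthly debts = (1,890 + 1,100 + 1,465) = 4,455. Debt-to-income = 4,455/13,650 = 32.6% — meets 36% limit
Reserves: 29,300 ÷ 1,465 = 20.0 months (meets 6-month minimum)
Employment 63 ≥ 6 months
All requirements met. Score 788 falls in the 760 or above tier → 5.95%.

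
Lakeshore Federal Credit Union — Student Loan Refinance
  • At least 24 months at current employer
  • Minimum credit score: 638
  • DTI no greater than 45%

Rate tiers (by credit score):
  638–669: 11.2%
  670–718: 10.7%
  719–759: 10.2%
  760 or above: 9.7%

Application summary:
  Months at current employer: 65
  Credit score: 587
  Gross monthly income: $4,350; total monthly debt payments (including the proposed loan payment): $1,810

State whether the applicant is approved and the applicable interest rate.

Denied

Credit score 587 < 638 (below minimum)
Debt-to-income = 1,810/4,350 = 41.6% — meets 45% limit
Employment 65 ≥ 24 months
Not all requirements met → denied.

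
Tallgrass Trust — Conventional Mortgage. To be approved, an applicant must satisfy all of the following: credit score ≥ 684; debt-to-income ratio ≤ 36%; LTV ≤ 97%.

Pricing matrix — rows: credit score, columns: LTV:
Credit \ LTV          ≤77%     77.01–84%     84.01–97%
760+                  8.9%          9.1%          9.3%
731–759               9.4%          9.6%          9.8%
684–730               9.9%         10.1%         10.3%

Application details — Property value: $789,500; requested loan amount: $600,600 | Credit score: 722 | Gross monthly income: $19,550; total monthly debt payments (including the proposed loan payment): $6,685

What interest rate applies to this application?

9.9%

Credit score 722 ≥ 684; DTI = 6,685/19,550 = 34.2% ≤ 36%
Loan-to-value = 600,600/789,500 = 76.1% — pass (97% max)
Credit 722 → row 684–730; LTV 76.1% → column ≤77%. Grid cell → 9.9%.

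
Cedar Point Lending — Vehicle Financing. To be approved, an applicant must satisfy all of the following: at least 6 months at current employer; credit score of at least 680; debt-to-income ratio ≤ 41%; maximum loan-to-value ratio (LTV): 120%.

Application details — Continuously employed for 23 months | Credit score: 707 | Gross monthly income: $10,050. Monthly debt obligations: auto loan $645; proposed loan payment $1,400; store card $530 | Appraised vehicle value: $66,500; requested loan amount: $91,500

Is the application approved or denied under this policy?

Denied

Employment 23 ≥ 6 months
Credit score 707 ≥ 680 (meets)
Total monthly debts = (645 + 1,400 + 530) = 2,575. DTI: 2,575 ÷ 10,050 = 25.6%, within the 41% cap
Loan-to-value = 91,500/66,500 = 137.6% — fail (120% max)
Fails on LTV.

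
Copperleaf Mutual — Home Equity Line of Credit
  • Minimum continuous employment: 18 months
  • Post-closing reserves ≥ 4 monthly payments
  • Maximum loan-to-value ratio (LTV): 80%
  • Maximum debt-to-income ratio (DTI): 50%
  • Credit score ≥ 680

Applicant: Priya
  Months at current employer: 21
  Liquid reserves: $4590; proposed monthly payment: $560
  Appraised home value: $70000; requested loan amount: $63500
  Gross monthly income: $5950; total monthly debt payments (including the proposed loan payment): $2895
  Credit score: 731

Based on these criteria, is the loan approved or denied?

Employment 21 ≥ 18 months
Reserves = 4,590/560 = 8.2 months ≥ 4
LTV = 63,500/70,000 = 90.7% > 80%
Debt-to-income = 2,895/5,950 = 48.7% — meets 50% limit
Credit score 731 ≥ 680 (meets)
Fails on LTV.

Denied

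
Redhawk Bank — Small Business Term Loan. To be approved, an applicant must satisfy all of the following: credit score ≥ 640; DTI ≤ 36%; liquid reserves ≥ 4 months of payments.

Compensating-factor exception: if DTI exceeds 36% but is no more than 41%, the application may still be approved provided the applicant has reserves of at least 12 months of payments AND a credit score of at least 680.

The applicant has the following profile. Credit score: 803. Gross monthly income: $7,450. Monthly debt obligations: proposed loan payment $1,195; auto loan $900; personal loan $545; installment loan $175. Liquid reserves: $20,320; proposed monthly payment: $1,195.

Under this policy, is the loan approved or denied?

Approved

Credit score 803 ≥ 640 (meets base)
Total debts = (1,195 + 900 + 545 + 175) = 2,815. DTI = 2,815/7,450 = 37.8% > 36% — standard DTI limit exceeded.
Liquid reserves cover 20,320/1,195 = 17.0 months — ≥ 4 required
37.8% falls in the override range (36%–41%), so the compensating-factor test applies.
Reserves 17.0 ≥ 12 months; credit score 803 ≥ 680.
Both compensating conditions met → exception applies.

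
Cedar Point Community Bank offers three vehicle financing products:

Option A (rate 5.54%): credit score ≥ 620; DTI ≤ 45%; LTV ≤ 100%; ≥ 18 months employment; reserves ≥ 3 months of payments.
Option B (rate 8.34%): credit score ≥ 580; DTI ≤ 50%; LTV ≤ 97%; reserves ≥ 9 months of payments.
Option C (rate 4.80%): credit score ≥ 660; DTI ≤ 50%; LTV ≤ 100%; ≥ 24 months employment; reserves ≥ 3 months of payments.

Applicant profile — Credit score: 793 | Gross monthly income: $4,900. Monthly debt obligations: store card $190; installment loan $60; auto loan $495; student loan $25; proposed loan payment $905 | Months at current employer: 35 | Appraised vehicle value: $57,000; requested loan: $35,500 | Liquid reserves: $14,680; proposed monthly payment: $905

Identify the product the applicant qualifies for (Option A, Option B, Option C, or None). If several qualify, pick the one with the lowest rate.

Total debts = (190 + 60 + 495 + 25 + 905) = 1,675; DTI = 1,675/4,900 = 34.2%.
LTV = 35,500/57,000 = 62.3%.
Reserves = 14,680/905 = 16.2 months.
Option A: score 793 ≥ 620; DTI 34.2% ≤ 45%; LTV 62.3% ≤ 100%; employment 35 ≥ 18 mo; reserves 16.2 ≥ 3 mo → qualifies.
Option B: score 793 ≥ 580; DTI 34.2% ≤ 50%; LTV 62.3% ≤ 97%; reserves 16.2 ≥ 9 mo → qualifies.
Option C: score 793 ≥ 660; DTI 34.2% ≤ 50%; LTV 62.3% ≤ 100%; employment 35 ≥ 24 mo; reserves 16.2 ≥ 3 mo → qualifies.
Qualifying: Option A, Option B, Option C. Lowest rate is 4.80% → Option C.

Option C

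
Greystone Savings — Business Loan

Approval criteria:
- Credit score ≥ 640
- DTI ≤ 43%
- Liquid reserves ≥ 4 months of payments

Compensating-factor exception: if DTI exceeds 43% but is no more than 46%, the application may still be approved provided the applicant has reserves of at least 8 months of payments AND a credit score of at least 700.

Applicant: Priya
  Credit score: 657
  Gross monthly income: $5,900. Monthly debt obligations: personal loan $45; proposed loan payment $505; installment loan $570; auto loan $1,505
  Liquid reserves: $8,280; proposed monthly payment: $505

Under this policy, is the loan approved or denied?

Credit score 657 ≥ 640 (meets base)
Total debts = (45 + 505 + 570 + 1,505) = 2,625. DTI = 2,625/5,900 = 44.5% > 43% — standard DTI limit exceeded.
Reserves = 8,280/505 = 16.4 months ≥ 4
44.5% falls in the override range (43%–46%), so the compensating-factor test applies.
Override check — reserves: 16.4 mo (ok); score: 657 (below 700).
Override conditions not both satisfied; exception does not apply.

Denied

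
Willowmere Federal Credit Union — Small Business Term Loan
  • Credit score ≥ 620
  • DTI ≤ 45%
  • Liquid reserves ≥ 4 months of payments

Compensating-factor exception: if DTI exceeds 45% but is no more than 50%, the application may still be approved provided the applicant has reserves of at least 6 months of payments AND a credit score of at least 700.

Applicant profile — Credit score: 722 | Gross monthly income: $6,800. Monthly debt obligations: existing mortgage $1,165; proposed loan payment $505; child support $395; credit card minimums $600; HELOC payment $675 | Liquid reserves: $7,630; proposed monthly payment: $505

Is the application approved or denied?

Credit score 722 ≥ 620 (meets base)
Total debts = (1,165 + 505 + 395 + 600 + 675) = 3,340. DTI: 3,340 ÷ 6,800 = 49.1%, over the 45% base limit.
Liquid reserves cover 7,630/505 = 15.1 months — ≥ 4 required
DTI 49.1% is within the 45%–50% exception band; checking compensating factors.
Reserves 15.1 ≥ 6 months; credit score 722 ≥ 700.
Both override conditions satisfied; DTI exception granted.

Approved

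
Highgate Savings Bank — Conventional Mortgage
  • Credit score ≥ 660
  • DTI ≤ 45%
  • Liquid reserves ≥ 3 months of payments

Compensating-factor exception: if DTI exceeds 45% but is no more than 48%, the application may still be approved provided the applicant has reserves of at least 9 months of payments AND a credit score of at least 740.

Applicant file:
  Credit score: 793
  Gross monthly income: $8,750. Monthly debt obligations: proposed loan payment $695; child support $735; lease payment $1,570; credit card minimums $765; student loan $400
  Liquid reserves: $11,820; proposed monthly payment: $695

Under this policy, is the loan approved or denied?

Credit score 793 ≥ 660 (meets base)
Total debts = (695 + 735 + 1,570 + 765 + 400) = 4,165. DTI = 4,165/8,750 = 47.6% > 45% — standard DTI limit exceeded.
Reserves: 11,820 ÷ 695 = 17.0 months (meets 3-month minimum)
47.6% falls in the override range (45%–48%), so the compensating-factor test applies.
Reserves 17.0 ≥ 9 months; credit score 793 ≥ 740.
Both override conditions satisfied; DTI exception granted.

Approved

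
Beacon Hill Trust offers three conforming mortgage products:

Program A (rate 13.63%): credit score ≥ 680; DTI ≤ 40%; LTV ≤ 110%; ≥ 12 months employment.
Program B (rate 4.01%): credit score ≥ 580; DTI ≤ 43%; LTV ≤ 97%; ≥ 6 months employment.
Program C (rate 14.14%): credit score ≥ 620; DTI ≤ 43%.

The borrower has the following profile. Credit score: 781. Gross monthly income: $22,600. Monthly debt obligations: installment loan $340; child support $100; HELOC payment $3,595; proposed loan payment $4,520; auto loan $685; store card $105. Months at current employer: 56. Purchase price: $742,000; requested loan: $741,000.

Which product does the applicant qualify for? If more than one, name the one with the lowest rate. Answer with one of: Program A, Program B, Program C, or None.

Total debts = (340 + 100 + 3,595 + 4,520 + 685 + 105) = 9,345; DTI = 9,345/22,600 = 41.3%.
LTV = 741,000/742,000 = 99.9%.
Program A: score 781 ≥ 680; DTI 41.3% > 40%; LTV 99.9% ≤ 110%; employment 56 ≥ 12 mo → does not qualify.
Program B: score 781 ≥ 580; DTI 41.3% ≤ 43%; LTV 99.9% > 97%; employment 56 ≥ 6 mo → does not qualify.
Program C: score 781 ≥ 620; DTI 41.3% ≤ 43% → qualifies.

Program C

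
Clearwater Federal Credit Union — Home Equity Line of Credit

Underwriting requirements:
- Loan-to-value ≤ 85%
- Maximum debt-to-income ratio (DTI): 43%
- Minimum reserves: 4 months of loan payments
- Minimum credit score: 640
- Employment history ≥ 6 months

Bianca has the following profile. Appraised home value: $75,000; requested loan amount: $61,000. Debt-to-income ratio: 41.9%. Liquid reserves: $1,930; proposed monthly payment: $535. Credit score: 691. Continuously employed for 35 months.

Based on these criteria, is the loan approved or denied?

Denied

Loan-to-value = 61,000/75,000 = 81.3% — pass (85% max)
Debt-to-income 41.9% vs 43% cap — pass
Reserves: 1,930 ÷ 535 = 3.6 months (below 4-month minimum)
Credit score 691 ≥ 640 (meets)
Employment 35 ≥ 6 months
Fails on reserves.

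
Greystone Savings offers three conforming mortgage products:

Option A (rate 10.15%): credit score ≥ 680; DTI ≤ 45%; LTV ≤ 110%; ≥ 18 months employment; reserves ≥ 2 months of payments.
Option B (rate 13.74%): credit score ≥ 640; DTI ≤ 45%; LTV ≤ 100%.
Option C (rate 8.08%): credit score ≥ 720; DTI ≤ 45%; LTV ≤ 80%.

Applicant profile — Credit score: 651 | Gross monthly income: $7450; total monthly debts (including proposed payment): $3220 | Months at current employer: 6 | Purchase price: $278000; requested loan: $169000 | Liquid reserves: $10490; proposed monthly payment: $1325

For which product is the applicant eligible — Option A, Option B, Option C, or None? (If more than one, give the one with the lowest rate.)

DTI = 3,220/7,450 = 43.2%.
LTV = 169,000/278,000 = 60.8%.
Reserves = 10,490/1,325 = 7.9 months.
Option A: score 651 < 680; DTI 43.2% ≤ 45%; LTV 60.8% ≤ 110%; employment 6 < 18 mo; reserves 7.9 ≥ 2 mo → does not qualify.
Option B: score 651 ≥ 640; DTI 43.2% ≤ 45%; LTV 60.8% ≤ 100% → qualifies.
Option C: score 651 < 720; DTI 43.2% ≤ 45%; LTV 60.8% ≤ 80% → does not qualify.

Option B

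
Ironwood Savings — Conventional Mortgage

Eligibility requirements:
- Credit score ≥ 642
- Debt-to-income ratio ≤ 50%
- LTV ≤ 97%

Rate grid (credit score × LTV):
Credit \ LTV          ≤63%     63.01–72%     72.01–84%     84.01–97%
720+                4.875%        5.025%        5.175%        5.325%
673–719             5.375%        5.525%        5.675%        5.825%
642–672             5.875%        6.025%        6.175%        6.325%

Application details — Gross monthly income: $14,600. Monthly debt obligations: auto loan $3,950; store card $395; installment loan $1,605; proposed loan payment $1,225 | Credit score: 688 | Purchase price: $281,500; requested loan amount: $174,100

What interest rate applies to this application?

Credit score 688 ≥ 642; Total monthly debts = (3,950 + 395 + 1,605 + 1,225) = 7,175. Debt-to-income = 7,175/14,600 = 49.1% — meets 50% limit
Loan-to-value = 174,100/281,500 = 61.8% — pass (97% max)
Row: 688 falls in 673–719. Column: 61.8% falls in ≤63%. Rate = 5.375%.

5.375%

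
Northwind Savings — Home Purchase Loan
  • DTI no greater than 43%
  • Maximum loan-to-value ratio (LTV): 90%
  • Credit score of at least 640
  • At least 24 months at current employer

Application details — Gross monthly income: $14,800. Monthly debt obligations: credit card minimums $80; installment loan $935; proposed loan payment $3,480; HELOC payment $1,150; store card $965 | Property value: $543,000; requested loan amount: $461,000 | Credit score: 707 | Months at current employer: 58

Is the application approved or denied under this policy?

Total monthly debts = (80 + 935 + 3,480 + 1,150 + 965) = 6,610. DTI = 6,610/14,800 = 44.7% > 43%
LTV: 461,000 ÷ 543,000 = 84.9%, within 90% cap
Credit score 707 ≥ 640 (meets)
Employment 58 ≥ 24 months
Fails on DTI.

Denied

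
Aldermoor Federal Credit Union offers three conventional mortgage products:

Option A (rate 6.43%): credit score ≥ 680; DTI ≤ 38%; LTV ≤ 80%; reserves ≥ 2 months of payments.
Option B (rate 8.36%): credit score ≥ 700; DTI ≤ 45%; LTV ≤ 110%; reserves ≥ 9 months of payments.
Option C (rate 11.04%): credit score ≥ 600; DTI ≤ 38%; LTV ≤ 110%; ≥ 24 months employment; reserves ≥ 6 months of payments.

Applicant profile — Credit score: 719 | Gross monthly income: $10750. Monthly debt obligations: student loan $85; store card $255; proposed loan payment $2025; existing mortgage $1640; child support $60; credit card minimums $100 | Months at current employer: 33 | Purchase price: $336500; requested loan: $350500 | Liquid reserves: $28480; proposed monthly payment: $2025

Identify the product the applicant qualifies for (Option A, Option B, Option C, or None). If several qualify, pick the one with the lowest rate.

Option B

Total debts = (85 + 255 + 2,025 + 1,640 + 60 + 100) = 4,165; DTI = 4,165/10,750 = 38.7%.
LTV = 350,500/336,500 = 104.2%.
Reserves = 28,480/2,025 = 14.1 months.
Option A: score 719 ≥ 680; DTI 38.7% > 38%; LTV 104.2% > 80%; reserves 14.1 ≥ 2 mo → does not qualify.
Option B: score 719 ≥ 700; DTI 38.7% ≤ 45%; LTV 104.2% ≤ 110%; reserves 14.1 ≥ 9 mo → qualifies.
Option C: score 719 ≥ 600; DTI 38.7% > 38%; LTV 104.2% ≤ 110%; employment 33 ≥ 24 mo; reserves 14.1 ≥ 6 mo → does not qualify.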